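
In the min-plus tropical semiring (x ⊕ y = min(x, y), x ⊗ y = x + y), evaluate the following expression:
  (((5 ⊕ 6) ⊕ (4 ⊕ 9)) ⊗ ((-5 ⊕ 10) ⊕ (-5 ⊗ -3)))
(((5 ⊕ 6) ⊕ (4 ⊕ 9)) ⊗ ((-5 ⊕ 10) ⊕ (-5 ⊗ -3))) = -4

Expand innermost to outermost. Recall ⊕ takes the minimum of its arguments and ⊗ takes their sum. Working out the expression (((5 ⊕ 6) ⊕ (4 ⊕ 9)) ⊗ ((-5 ⊕ 10) ⊕ (-5 ⊗ -3))) gives -4.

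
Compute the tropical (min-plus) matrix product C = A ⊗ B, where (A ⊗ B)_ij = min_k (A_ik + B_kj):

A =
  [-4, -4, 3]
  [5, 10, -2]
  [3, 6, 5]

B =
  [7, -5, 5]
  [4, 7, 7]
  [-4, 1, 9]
A ⊗ B =
  [-1, -9, 1]
  [-6, -1, 7]
  [1, -2, 8]

Apply the min-plus product entry-by-entry:
  C[0][0] = min over k of (A[0][0] + B[0][0] = -4 + 7 = 3, A[0][1] + B[1][0] = -4 + 4 = 0, A[0][2] + B[2][0] = 3 + -4 = -1) = -1 (attained at k = 2)
  C[0][1] = min over k of (A[0][0] + B[0][1] = -4 + -5 = -9, A[0][1] + B[1][1] = -4 + 7 = 3, A[0][2] + B[2][1] = 3 + 1 = 4) = -9 (attained at k = 0)
  C[0][2] = min over k of (A[0][0] + B[0][2] = -4 + 5 = 1, A[0][1] + B[1][2] = -4 + 7 = 3, A[0][2] + B[2][2] = 3 + 9 = 12) = 1 (attained at k = 0)
  C[1][0] = min over k of (A[1][0] + B[0][0] = 5 + 7 = 12, A[1][1] + B[1][0] = 10 + 4 = 14, A[1][2] + B[2][0] = -2 + -4 = -6) = -6 (attained at k = 2)
  C[1][1] = min over k of (A[1][0] + B[0][1] = 5 + -5 = 0, A[1][1] + B[1][1] = 10 + 7 = 17, A[1][2] + B[2][1] = -2 + 1 = -1) = -1 (attained at k = 2)
  C[1][2] = min over k of (A[1][0] + B[0][2] = 5 + 5 = 10, A[1][1] + B[1][2] = 10 + 7 = 17, A[1][2] + B[2][2] = -2 + 9 = 7) = 7 (attained at k = 2)
  C[2][0] = min over k of (A[2][0] + B[0][0] = 3 + 7 = 10, A[2][1] + B[1][0] = 6 + 4 = 10, A[2][2] + B[2][0] = 5 + -4 = 1) = 1 (attained at k = 2)
  C[2][1] = min over k of (A[2][0] + B[0][1] = 3 + -5 = -2, A[2][1] + B[1][1] = 6 + 7 = 13, A[2][2] + B[2][1] = 5 + 1 = 6) = -2 (attained at k = 0)
  C[2][2] = min over k of (A[2][0] + B[0][2] = 3 + 5 = 8, A[2][1] + B[1][2] = 6 + 7 = 13, A[2][2] + B[2][2] = 5 + 9 = 14) = 8 (attained at k = 0)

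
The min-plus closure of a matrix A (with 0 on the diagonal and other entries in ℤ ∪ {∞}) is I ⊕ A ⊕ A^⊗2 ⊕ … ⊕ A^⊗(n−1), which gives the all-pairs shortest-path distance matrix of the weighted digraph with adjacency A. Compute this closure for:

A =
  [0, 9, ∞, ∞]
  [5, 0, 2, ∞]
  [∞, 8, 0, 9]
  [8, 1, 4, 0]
Closure =
  [0, 9, 11, 20]
  [5, 0, 2, 11]
  [13, 8, 0, 9]
  [6, 1, 3, 0]

This is the Floyd-Warshall all-pairs shortest-path computation. For each intermediate vertex k = 0, 1, …, 3, update dist[i][j] ← min(dist[i][j], dist[i][k] + dist[k][j]). The final matrix gives, for each (i, j), the minimum total weight of any directed path from i to j (possibly empty when i = j).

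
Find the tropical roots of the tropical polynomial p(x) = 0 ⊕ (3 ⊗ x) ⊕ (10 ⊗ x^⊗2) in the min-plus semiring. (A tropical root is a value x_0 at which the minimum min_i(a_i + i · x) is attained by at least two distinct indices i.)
Roots: {-7, -3}

Each tropical root is a break point of the lower envelope of the lines y = a_i + i · x (there are 3 lines, with slopes 0, 1, ..., 2). Only the lines that attain the minimum somewhere contribute to roots; other lines are dominated. Here the surviving (envelope) indices are i = 2, i = 1, i = 0.
Intersections between consecutive envelope lines give the roots: for adjacent envelope indices i < j the intersection is x = (a_i − a_j) / (j − i). Reading off the sorted break points: {-7, -3}.
Verification: at each break x_0, at least two indices attain the minimum of min_i(a_i + i · x_0).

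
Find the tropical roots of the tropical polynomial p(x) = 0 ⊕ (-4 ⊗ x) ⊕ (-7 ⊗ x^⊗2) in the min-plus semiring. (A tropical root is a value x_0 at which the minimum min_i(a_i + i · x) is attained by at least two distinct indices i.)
Roots: {3, 4}

Each tropical root is a break point of the lower envelope of the lines y = a_i + i · x (there are 3 lines, with slopes 0, 1, ..., 2). Only the lines that attain the minimum somewhere contribute to roots; other lines are dominated. Here the surviving (envelope) indices are i = 2, i = 1, i = 0.
Intersections between consecutive envelope lines give the roots: for adjacent envelope indices i < j the intersection is x = (a_i − a_j) / (j − i). Reading off the sorted break points: {3, 4}.
Verification: at each break x_0, at least two indices attain the minimum of min_i(a_i + i · x_0).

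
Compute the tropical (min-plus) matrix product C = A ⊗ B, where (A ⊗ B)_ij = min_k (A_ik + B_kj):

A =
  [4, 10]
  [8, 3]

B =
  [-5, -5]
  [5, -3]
A ⊗ B =
  [-1, -1]
  [3, 0]

Apply the min-plus product entry-by-entry:
  C[0][0] = min over k of (A[0][0] + B[0][0] = 4 + -5 = -1, A[0][1] + B[1][0] = 10 + 5 = 15) = -1 (attained at k = 0)
  C[0][1] = min over k of (A[0][0] + B[0][1] = 4 + -5 = -1, A[0][1] + B[1][1] = 10 + -3 = 7) = -1 (attained at k = 0)
  C[1][0] = min over k of (A[1][0] + B[0][0] = 8 + -5 = 3, A[1][1] + B[1][0] = 3 + 5 = 8) = 3 (attained at k = 0)
  C[1][1] = min over k of (A[1][0] + B[0][1] = 8 + -5 = 3, A[1][1] + B[1][1] = 3 + -3 = 0) = 0 (attained at k = 1)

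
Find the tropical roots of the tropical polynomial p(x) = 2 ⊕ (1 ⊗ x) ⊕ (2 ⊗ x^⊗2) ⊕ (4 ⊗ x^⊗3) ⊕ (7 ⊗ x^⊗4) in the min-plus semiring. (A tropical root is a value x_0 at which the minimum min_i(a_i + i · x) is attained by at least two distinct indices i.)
Roots: {-3, -2, -1, 1}

Each tropical root is a break point of the lower envelope of the lines y = a_i + i · x (there are 5 lines, with slopes 0, 1, ..., 4). Only the lines that attain the minimum somewhere contribute to roots; other lines are dominated. Here the surviving (envelope) indices are i = 4, i = 3, i = 2, i = 1, i = 0.
Intersections between consecutive envelope lines give the roots: for adjacent envelope indices i < j the intersection is x = (a_i − a_j) / (j − i). Reading off the sorted break points: {-3, -2, -1, 1}.
Verification: at each break x_0, at least two indices attain the minimum of min_i(a_i + i · x_0).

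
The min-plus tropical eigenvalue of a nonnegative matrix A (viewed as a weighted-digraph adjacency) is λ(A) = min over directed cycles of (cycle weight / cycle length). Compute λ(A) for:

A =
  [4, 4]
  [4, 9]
λ(A) = 4

Enumerate directed cycles and compute their means (weight / length). Sample:
  cycle 0 → 0: weight = 4, length = 1, mean = 4/1 ≈ 4.000
  cycle 1 → 1: weight = 9, length = 1, mean = 9/1 ≈ 9.000
  cycle 0 → 1 → 0: weight = 8, length = 2, mean = 8/2 ≈ 4.000
  cycle 1 → 0 → 1: weight = 8, length = 2, mean = 8/2 ≈ 4.000
Minimum mean = 4.000, attained e.g. along the cycle 0 → 0 with weight 4 and length 1. So λ(A) = 4/1 = 4.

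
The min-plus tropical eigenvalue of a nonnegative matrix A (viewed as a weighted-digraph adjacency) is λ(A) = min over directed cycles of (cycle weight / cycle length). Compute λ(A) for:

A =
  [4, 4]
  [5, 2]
λ(A) = 2

Enumerate directed cycles and compute their means (weight / length). Sample:
  cycle 0 → 0: weight = 4, length = 1, mean = 4/1 ≈ 4.000
  cycle 1 → 1: weight = 2, length = 1, mean = 2/1 ≈ 2.000
  cycle 0 → 1 → 0: weight = 9, length = 2, mean = 9/2 ≈ 4.500
  cycle 1 → 0 → 1: weight = 9, length = 2, mean = 9/2 ≈ 4.500
Minimum mean = 2.000, attained e.g. along the cycle 1 → 1 with weight 2 and length 1. So λ(A) = 2/1 = 2.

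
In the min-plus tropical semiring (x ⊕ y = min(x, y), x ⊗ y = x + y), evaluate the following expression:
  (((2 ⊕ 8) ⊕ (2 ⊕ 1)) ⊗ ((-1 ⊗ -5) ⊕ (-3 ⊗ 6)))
(((2 ⊕ 8) ⊕ (2 ⊕ 1)) ⊗ ((-1 ⊗ -5) ⊕ (-3 ⊗ 6))) = -5

Expand innermost to outermost. Recall ⊕ takes the minimum of its arguments and ⊗ takes their sum. Working out the expression (((2 ⊕ 8) ⊕ (2 ⊕ 1)) ⊗ ((-1 ⊗ -5) ⊕ (-3 ⊗ 6))) gives -5.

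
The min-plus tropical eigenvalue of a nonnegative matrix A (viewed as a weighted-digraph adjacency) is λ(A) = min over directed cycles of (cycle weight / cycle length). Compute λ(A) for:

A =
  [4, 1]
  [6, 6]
λ(A) = 7/2

Enumerate directed cycles and compute their means (weight / length). Sample:
  cycle 0 → 0: weight = 4, length = 1, mean = 4/1 ≈ 4.000
  cycle 1 → 1: weight = 6, length = 1, mean = 6/1 ≈ 6.000
  cycle 0 → 1 → 0: weight = 7, length = 2, mean = 7/2 ≈ 3.500
  cycle 1 → 0 → 1: weight = 7, length = 2, mean = 7/2 ≈ 3.500
Minimum mean = 3.500, attained e.g. along the cycle 0 → 1 → 0 with weight 7 and length 2. So λ(A) = 7/2 = 7/2.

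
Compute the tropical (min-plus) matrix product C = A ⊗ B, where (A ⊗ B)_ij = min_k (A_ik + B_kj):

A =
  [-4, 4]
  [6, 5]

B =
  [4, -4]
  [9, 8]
A ⊗ B =
  [0, -8]
  [10, 2]

Apply the min-plus product entry-by-entry:
  C[0][0] = min over k of (A[0][0] + B[0][0] = -4 + 4 = 0, A[0][1] + B[1][0] = 4 + 9 = 13) = 0 (attained at k = 0)
  C[0][1] = min over k of (A[0][0] + B[0][1] = -4 + -4 = -8, A[0][1] + B[1][1] = 4 + 8 = 12) = -8 (attained at k = 0)
  C[1][0] = min over k of (A[1][0] + B[0][0] = 6 + 4 = 10, A[1][1] + B[1][0] = 5 + 9 = 14) = 10 (attained at k = 0)
  C[1][1] = min over k of (A[1][0] + B[0][1] = 6 + -4 = 2, A[1][1] + B[1][1] = 5 + 8 = 13) = 2 (attained at k = 0)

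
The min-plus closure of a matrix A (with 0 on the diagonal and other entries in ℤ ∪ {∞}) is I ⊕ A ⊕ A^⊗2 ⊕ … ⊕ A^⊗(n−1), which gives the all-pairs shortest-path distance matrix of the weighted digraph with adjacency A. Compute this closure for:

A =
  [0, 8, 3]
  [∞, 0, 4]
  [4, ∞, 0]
Closure =
  [0, 8, 3]
  [8, 0, 4]
  [4, 12, 0]

This is the Floyd-Warshall all-pairs shortest-path computation. For each intermediate vertex k = 0, 1, …, 2, update dist[i][j] ← min(dist[i][j], dist[i][k] + dist[k][j]). The final matrix gives, for each (i, j), the minimum total weight of any directed path from i to j (possibly empty when i = j).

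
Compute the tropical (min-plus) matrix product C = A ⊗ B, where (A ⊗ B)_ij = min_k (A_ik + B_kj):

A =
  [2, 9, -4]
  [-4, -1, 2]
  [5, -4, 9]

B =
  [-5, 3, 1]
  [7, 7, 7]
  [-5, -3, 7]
A ⊗ B =
  [-9, -7, 3]
  [-9, -1, -3]
  [0, 3, 3]

Apply the min-plus product entry-by-entry:
  C[0][0] = min over k of (A[0][0] + B[0][0] = 2 + -5 = -3, A[0][1] + B[1][0] = 9 + 7 = 16, A[0][2] + B[2][0] = -4 + -5 = -9) = -9 (attained at k = 2)
  C[0][1] = min over k of (A[0][0] + B[0][1] = 2 + 3 = 5, A[0][1] + B[1][1] = 9 + 7 = 16, A[0][2] + B[2][1] = -4 + -3 = -7) = -7 (attained at k = 2)
  C[0][2] = min over k of (A[0][0] + B[0][2] = 2 + 1 = 3, A[0][1] + B[1][2] = 9 + 7 = 16, A[0][2] + B[2][2] = -4 + 7 = 3) = 3 (attained at k = 0)
  C[1][0] = min over k of (A[1][0] + B[0][0] = -4 + -5 = -9, A[1][1] + B[1][0] = -1 + 7 = 6, A[1][2] + B[2][0] = 2 + -5 = -3) = -9 (attained at k = 0)
  C[1][1] = min over k of (A[1][0] + B[0][1] = -4 + 3 = -1, A[1][1] + B[1][1] = -1 + 7 = 6, A[1][2] + B[2][1] = 2 + -3 = -1) = -1 (attained at k = 0)
  C[1][2] = min over k of (A[1][0] + B[0][2] = -4 + 1 = -3, A[1][1] + B[1][2] = -1 + 7 = 6, A[1][2] + B[2][2] = 2 + 7 = 9) = -3 (attained at k = 0)
  C[2][0] = min over k of (A[2][0] + B[0][0] = 5 + -5 = 0, A[2][1] + B[1][0] = -4 + 7 = 3, A[2][2] + B[2][0] = 9 + -5 = 4) = 0 (attained at k = 0)
  C[2][1] = min over k of (A[2][0] + B[0][1] = 5 + 3 = 8, A[2][1] + B[1][1] = -4 + 7 = 3, A[2][2] + B[2][1] = 9 + -3 = 6) = 3 (attained at k = 1)
  C[2][2] = min over k of (A[2][0] + B[0][2] = 5 + 1 = 6, A[2][1] + B[1][2] = -4 + 7 = 3, A[2][2] + B[2][2] = 9 + 7 = 16) = 3 (attained at k = 1)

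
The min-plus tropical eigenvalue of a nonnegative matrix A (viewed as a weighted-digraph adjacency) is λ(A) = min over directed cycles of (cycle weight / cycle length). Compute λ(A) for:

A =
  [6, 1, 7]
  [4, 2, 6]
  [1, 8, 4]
λ(A) = 2

Enumerate directed cycles and compute their means (weight / length). Sample:
  cycle 0 → 0: weight = 6, length = 1, mean = 6/1 ≈ 6.000
  cycle 1 → 1: weight = 2, length = 1, mean = 2/1 ≈ 2.000
  cycle 2 → 2: weight = 4, length = 1, mean = 4/1 ≈ 4.000
  cycle 0 → 1 → 0: weight = 5, length = 2, mean = 5/2 ≈ 2.500
  cycle 0 → 2 → 0: weight = 8, length = 2, mean = 8/2 ≈ 4.000
  cycle 1 → 0 → 1: weight = 5, length = 2, mean = 5/2 ≈ 2.500
Minimum mean = 2.000, attained e.g. along the cycle 1 → 1 with weight 2 and length 1. So λ(A) = 2/1 = 2.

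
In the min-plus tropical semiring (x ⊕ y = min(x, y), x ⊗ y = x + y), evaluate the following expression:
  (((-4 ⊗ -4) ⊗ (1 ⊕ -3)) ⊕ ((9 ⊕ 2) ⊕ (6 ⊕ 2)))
(((-4 ⊗ -4) ⊗ (1 ⊕ -3)) ⊕ ((9 ⊕ 2) ⊕ (6 ⊕ 2))) = -11

Expand innermost to outermost. Recall ⊕ takes the minimum of its arguments and ⊗ takes their sum. Working out the expression (((-4 ⊗ -4) ⊗ (1 ⊕ -3)) ⊕ ((9 ⊕ 2) ⊕ (6 ⊕ 2))) gives -11.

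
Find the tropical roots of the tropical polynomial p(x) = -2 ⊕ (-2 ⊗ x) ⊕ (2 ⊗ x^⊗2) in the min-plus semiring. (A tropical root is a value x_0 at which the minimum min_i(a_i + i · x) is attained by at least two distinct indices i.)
Roots: {-4, 0}

Each tropical root is a break point of the lower envelope of the lines y = a_i + i · x (there are 3 lines, with slopes 0, 1, ..., 2). Only the lines that attain the minimum somewhere contribute to roots; other lines are dominated. Here the surviving (envelope) indices are i = 2, i = 1, i = 0.
Intersections between consecutive envelope lines give the roots: for adjacent envelope indices i < j the intersection is x = (a_i − a_j) / (j − i). Reading off the sorted break points: {-4, 0}.
Verification: at each break x_0, at least two indices attain the minimum of min_i(a_i + i · x_0).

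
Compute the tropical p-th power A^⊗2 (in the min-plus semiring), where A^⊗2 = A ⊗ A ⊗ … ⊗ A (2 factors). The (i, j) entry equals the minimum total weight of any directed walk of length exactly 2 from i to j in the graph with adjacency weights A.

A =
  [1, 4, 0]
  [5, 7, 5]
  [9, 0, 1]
A^⊗2 =
  [2, 0, 1]
  [6, 5, 5]
  [5, 1, 2]

Each entry (A^⊗2)_ij equals the minimum over all length-2 walks i = v_0 → v_1 → … → v_2 = j of Σ_t A[v_t][v_{t+1}]. For example, for (i, j) = (0, 2) we minimise over 3 possible intermediate vertex sequences; the minimum is 1, attained along the walk 0 → 0 → 2.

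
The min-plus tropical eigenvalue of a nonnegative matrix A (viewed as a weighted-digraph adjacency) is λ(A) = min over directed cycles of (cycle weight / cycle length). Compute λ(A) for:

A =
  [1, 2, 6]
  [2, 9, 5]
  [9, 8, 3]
λ(A) = 1

Enumerate directed cycles and compute their means (weight / length). Sample:
  cycle 0 → 0: weight = 1, length = 1, mean = 1/1 ≈ 1.000
  cycle 1 → 1: weight = 9, length = 1, mean = 9/1 ≈ 9.000
  cycle 2 → 2: weight = 3, length = 1, mean = 3/1 ≈ 3.000
  cycle 0 → 1 → 0: weight = 4, length = 2, mean = 4/2 ≈ 2.000
  cycle 0 → 2 → 0: weight = 15, length = 2, mean = 15/2 ≈ 7.500
  cycle 1 → 0 → 1: weight = 4, length = 2, mean = 4/2 ≈ 2.000
Minimum mean = 1.000, attained e.g. along the cycle 0 → 0 with weight 1 and length 1. So λ(A) = 1/1 = 1.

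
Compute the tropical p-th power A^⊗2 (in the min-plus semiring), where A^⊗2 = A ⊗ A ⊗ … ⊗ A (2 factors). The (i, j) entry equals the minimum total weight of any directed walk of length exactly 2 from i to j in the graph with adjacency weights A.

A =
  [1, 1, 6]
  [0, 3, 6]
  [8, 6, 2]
A^⊗2 =
  [1, 2, 7]
  [1, 1, 6]
  [6, 8, 4]

Each entry (A^⊗2)_ij equals the minimum over all length-2 walks i = v_0 → v_1 → … → v_2 = j of Σ_t A[v_t][v_{t+1}]. For example, for (i, j) = (0, 2) we minimise over 3 possible intermediate vertex sequences; the minimum is 7, attained along the walk 0 → 0 → 2.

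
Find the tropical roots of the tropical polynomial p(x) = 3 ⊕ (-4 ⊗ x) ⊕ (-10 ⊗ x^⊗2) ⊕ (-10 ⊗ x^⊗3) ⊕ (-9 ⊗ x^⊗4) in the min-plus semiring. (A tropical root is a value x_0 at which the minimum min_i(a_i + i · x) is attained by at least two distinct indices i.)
Roots: {-1, 0, 6, 7}

Each tropical root is a break point of the lower envelope of the lines y = a_i + i · x (there are 5 lines, with slopes 0, 1, ..., 4). Only the lines that attain the minimum somewhere contribute to roots; other lines are dominated. Here the surviving (envelope) indices are i = 4, i = 3, i = 2, i = 1, i = 0.
Intersections between consecutive envelope lines give the roots: for adjacent envelope indices i < j the intersection is x = (a_i − a_j) / (j − i). Reading off the sorted break points: {-1, 0, 6, 7}.
Verification: at each break x_0, at least two indices attain the minimum of min_i(a_i + i · x_0).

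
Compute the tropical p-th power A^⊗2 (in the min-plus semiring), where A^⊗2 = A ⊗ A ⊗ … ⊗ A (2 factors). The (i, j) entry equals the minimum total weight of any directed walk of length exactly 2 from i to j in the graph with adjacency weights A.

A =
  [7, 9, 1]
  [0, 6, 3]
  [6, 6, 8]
A^⊗2 =
  [7, 7, 8]
  [6, 9, 1]
  [6, 12, 7]

Each entry (A^⊗2)_ij equals the minimum over all length-2 walks i = v_0 → v_1 → … → v_2 = j of Σ_t A[v_t][v_{t+1}]. For example, for (i, j) = (0, 2) we minimise over 3 possible intermediate vertex sequences; the minimum is 8, attained along the walk 0 → 0 → 2.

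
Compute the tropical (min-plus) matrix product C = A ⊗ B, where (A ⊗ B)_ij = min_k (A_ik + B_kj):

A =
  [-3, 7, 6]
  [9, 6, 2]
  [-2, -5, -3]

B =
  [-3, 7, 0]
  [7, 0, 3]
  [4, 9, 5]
A ⊗ B =
  [-6, 4, -3]
  [6, 6, 7]
  [-5, -5, -2]

Apply the min-plus product entry-by-entry:
  C[0][0] = min over k of (A[0][0] + B[0][0] = -3 + -3 = -6, A[0][1] + B[1][0] = 7 + 7 = 14, A[0][2] + B[2][0] = 6 + 4 = 10) = -6 (attained at k = 0)
  C[0][1] = min over k of (A[0][0] + B[0][1] = -3 + 7 = 4, A[0][1] + B[1][1] = 7 + 0 = 7, A[0][2] + B[2][1] = 6 + 9 = 15) = 4 (attained at k = 0)
  C[0][2] = min over k of (A[0][0] + B[0][2] = -3 + 0 = -3, A[0][1] + B[1][2] = 7 + 3 = 10, A[0][2] + B[2][2] = 6 + 5 = 11) = -3 (attained at k = 0)
  C[1][0] = min over k of (A[1][0] + B[0][0] = 9 + -3 = 6, A[1][1] + B[1][0] = 6 + 7 = 13, A[1][2] + B[2][0] = 2 + 4 = 6) = 6 (attained at k = 0)
  C[1][1] = min over k of (A[1][0] + B[0][1] = 9 + 7 = 16, A[1][1] + B[1][1] = 6 + 0 = 6, A[1][2] + B[2][1] = 2 + 9 = 11) = 6 (attained at k = 1)
  C[1][2] = min over k of (A[1][0] + B[0][2] = 9 + 0 = 9, A[1][1] + B[1][2] = 6 + 3 = 9, A[1][2] + B[2][2] = 2 + 5 = 7) = 7 (attained at k = 2)
  C[2][0] = min over k of (A[2][0] + B[0][0] = -2 + -3 = -5, A[2][1] + B[1][0] = -5 + 7 = 2, A[2][2] + B[2][0] = -3 + 4 = 1) = -5 (attained at k = 0)
  C[2][1] = min over k of (A[2][0] + B[0][1] = -2 + 7 = 5, A[2][1] + B[1][1] = -5 + 0 = -5, A[2][2] + B[2][1] = -3 + 9 = 6) = -5 (attained at k = 1)
  C[2][2] = min over k of (A[2][0] + B[0][2] = -2 + 0 = -2, A[2][1] + B[1][2] = -5 + 3 = -2, A[2][2] + B[2][2] = -3 + 5 = 2) = -2 (attained at k = 0)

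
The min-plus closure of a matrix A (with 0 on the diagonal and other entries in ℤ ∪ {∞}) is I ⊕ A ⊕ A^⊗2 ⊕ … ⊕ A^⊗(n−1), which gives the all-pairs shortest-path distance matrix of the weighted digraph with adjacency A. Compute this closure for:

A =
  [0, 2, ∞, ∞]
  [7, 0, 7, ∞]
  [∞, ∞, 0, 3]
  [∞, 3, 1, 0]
Closure =
  [0, 2, 9, 12]
  [7, 0, 7, 10]
  [13, 6, 0, 3]
  [10, 3, 1, 0]

This is the Floyd-Warshall all-pairs shortest-path computation. For each intermediate vertex k = 0, 1, …, 3, update dist[i][j] ← min(dist[i][j], dist[i][k] + dist[k][j]). The final matrix gives, for each (i, j), the minimum total weight of any directed path from i to j (possibly empty when i = j).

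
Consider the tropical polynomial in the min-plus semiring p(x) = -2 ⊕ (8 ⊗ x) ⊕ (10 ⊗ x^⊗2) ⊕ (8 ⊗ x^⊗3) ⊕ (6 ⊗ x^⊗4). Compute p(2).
p(2) = -2

A tropical monomial a ⊗ x^⊗i evaluates to a + i · x. Evaluating each term at x = 2:
  Term 0 contributes -2 + 0 · 2 = -2
  Term 1 contributes 8 + 1 · 2 = 10
  Term 2 contributes 10 + 2 · 2 = 14
  Term 3 contributes 8 + 3 · 2 = 14
  Term 4 contributes 6 + 4 · 2 = 14
p(2) = ⊕ of these = min[-2, 10, 14, 14, 14] = -2.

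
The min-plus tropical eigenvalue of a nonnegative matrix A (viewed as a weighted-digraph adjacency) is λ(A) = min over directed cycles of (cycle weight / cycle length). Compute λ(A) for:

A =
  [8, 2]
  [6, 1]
λ(A) = 1

Enumerate directed cycles and compute their means (weight / length). Sample:
  cycle 0 → 0: weight = 8, length = 1, mean = 8/1 ≈ 8.000
  cycle 1 → 1: weight = 1, length = 1, mean = 1/1 ≈ 1.000
  cycle 0 → 1 → 0: weight = 8, length = 2, mean = 8/2 ≈ 4.000
  cycle 1 → 0 → 1: weight = 8, length = 2, mean = 8/2 ≈ 4.000
Minimum mean = 1.000, attained e.g. along the cycle 1 → 1 with weight 1 and length 1. So λ(A) = 1/1 = 1.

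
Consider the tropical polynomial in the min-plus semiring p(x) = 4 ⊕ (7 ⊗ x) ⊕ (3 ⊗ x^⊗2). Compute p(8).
p(8) = 4

A tropical monomial a ⊗ x^⊗i evaluates to a + i · x. Evaluating each term at x = 8:
  Term 0 contributes 4 + 0 · 8 = 4
  Term 1 contributes 7 + 1 · 8 = 15
  Term 2 contributes 3 + 2 · 8 = 19
p(8) = ⊕ of these = min[4, 15, 19] = 4.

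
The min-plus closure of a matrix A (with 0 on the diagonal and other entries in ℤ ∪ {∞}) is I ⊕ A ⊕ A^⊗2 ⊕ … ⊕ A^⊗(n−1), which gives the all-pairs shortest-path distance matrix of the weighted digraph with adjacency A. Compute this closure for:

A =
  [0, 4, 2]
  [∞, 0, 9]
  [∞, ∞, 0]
Closure =
  [0, 4, 2]
  [∞, 0, 9]
  [∞, ∞, 0]

This is the Floyd-Warshall all-pairs shortest-path computation. For each intermediate vertex k = 0, 1, …, 2, update dist[i][j] ← min(dist[i][j], dist[i][k] + dist[k][j]). The final matrix gives, for each (i, j), the minimum total weight of any directed path from i to j (possibly empty when i = j).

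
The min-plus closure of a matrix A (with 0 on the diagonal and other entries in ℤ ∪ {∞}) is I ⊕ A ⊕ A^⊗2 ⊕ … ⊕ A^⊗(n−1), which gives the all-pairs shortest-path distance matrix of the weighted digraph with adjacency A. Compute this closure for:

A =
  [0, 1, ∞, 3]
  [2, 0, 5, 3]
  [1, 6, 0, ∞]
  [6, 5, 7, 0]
Closure =
  [0, 1, 6, 3]
  [2, 0, 5, 3]
  [1, 2, 0, 4]
  [6, 5, 7, 0]

This is the Floyd-Warshall all-pairs shortest-path computation. For each intermediate vertex k = 0, 1, …, 3, update dist[i][j] ← min(dist[i][j], dist[i][k] + dist[k][j]). The final matrix gives, for each (i, j), the minimum total weight of any directed path from i to j (possibly empty when i = j).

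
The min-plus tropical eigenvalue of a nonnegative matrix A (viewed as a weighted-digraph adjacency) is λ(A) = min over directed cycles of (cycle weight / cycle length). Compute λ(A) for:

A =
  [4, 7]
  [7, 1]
λ(A) = 1

Enumerate directed cycles and compute their means (weight / length). Sample:
  cycle 0 → 0: weight = 4, length = 1, mean = 4/1 ≈ 4.000
  cycle 1 → 1: weight = 1, length = 1, mean = 1/1 ≈ 1.000
  cycle 0 → 1 → 0: weight = 14, length = 2, mean = 14/2 ≈ 7.000
  cycle 1 → 0 → 1: weight = 14, length = 2, mean = 14/2 ≈ 7.000
Minimum mean = 1.000, attained e.g. along the cycle 1 → 1 with weight 1 and length 1. So λ(A) = 1/1 = 1.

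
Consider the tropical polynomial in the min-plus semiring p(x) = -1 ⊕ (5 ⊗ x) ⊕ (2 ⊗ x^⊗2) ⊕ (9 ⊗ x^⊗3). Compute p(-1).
p(-1) = -1

A tropical monomial a ⊗ x^⊗i evaluates to a + i · x. Evaluating each term at x = -1:
  Term 0 contributes -1 + 0 · -1 = -1
  Term 1 contributes 5 + 1 · -1 = 4
  Term 2 contributes 2 + 2 · -1 = 0
  Term 3 contributes 9 + 3 · -1 = 6
p(-1) = ⊕ of these = min[-1, 4, 0, 6] = -1.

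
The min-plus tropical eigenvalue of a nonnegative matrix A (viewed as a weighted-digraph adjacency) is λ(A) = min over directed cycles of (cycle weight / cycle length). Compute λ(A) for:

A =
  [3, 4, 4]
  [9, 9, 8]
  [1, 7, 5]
λ(A) = 5/2

Enumerate directed cycles and compute their means (weight / length). Sample:
  cycle 0 → 0: weight = 3, length = 1, mean = 3/1 ≈ 3.000
  cycle 1 → 1: weight = 9, length = 1, mean = 9/1 ≈ 9.000
  cycle 2 → 2: weight = 5, length = 1, mean = 5/1 ≈ 5.000
  cycle 0 → 1 → 0: weight = 13, length = 2, mean = 13/2 ≈ 6.500
  cycle 0 → 2 → 0: weight = 5, length = 2, mean = 5/2 ≈ 2.500
  cycle 1 → 0 → 1: weight = 13, length = 2, mean = 13/2 ≈ 6.500
Minimum mean = 2.500, attained e.g. along the cycle 0 → 2 → 0 with weight 5 and length 2. So λ(A) = 5/2 = 5/2.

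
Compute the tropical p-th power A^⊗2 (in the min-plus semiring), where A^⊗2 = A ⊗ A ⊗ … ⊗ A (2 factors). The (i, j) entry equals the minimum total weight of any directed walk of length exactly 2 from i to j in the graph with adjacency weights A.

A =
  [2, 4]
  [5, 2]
A^⊗2 =
  [4, 6]
  [7, 4]

Each entry (A^⊗2)_ij equals the minimum over all length-2 walks i = v_0 → v_1 → … → v_2 = j of Σ_t A[v_t][v_{t+1}]. For example, for (i, j) = (0, 1) we minimise over 2 possible intermediate vertex sequences; the minimum is 6, attained along the walk 0 → 0 → 1.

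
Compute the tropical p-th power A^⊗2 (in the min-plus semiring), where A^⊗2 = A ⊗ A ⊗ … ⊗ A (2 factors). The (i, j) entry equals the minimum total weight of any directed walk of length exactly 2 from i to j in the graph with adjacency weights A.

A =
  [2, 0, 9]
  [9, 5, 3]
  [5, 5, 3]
A^⊗2 =
  [4, 2, 3]
  [8, 8, 6]
  [7, 5, 6]

Each entry (A^⊗2)_ij equals the minimum over all length-2 walks i = v_0 → v_1 → … → v_2 = j of Σ_t A[v_t][v_{t+1}]. For example, for (i, j) = (0, 2) we minimise over 3 possible intermediate vertex sequences; the minimum is 3, attained along the walk 0 → 1 → 2.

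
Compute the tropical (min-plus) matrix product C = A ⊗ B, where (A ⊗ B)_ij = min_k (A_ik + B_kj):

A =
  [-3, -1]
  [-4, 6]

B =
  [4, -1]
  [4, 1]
A ⊗ B =
  [1, -4]
  [0, -5]

Apply the min-plus product entry-by-entry:
  C[0][0] = min over k of (A[0][0] + B[0][0] = -3 + 4 = 1, A[0][1] + B[1][0] = -1 + 4 = 3) = 1 (attained at k = 0)
  C[0][1] = min over k of (A[0][0] + B[0][1] = -3 + -1 = -4, A[0][1] + B[1][1] = -1 + 1 = 0) = -4 (attained at k = 0)
  C[1][0] = min over k of (A[1][0] + B[0][0] = -4 + 4 = 0, A[1][1] + B[1][0] = 6 + 4 = 10) = 0 (attained at k = 0)
  C[1][1] = min over k of (A[1][0] + B[0][1] = -4 + -1 = -5, A[1][1] + B[1][1] = 6 + 1 = 7) = -5 (attained at k = 0)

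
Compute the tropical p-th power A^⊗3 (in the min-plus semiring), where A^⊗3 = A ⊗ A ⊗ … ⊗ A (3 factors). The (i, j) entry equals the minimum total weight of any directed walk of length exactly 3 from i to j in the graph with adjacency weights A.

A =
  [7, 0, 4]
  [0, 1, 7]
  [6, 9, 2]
A^⊗3 =
  [1, 0, 4]
  [0, 1, 5]
  [6, 7, 6]

Each entry (A^⊗3)_ij equals the minimum over all length-3 walks i = v_0 → v_1 → … → v_3 = j of Σ_t A[v_t][v_{t+1}]. For example, for (i, j) = (0, 2) we minimise over 9 possible intermediate vertex sequences; the minimum is 4, attained along the walk 0 → 1 → 0 → 2.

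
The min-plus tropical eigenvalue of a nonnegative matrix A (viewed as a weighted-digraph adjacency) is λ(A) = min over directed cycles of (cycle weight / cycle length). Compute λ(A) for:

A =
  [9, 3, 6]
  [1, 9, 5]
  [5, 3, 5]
λ(A) = 2

Enumerate directed cycles and compute their means (weight / length). Sample:
  cycle 0 → 0: weight = 9, length = 1, mean = 9/1 ≈ 9.000
  cycle 1 → 1: weight = 9, length = 1, mean = 9/1 ≈ 9.000
  cycle 2 → 2: weight = 5, length = 1, mean = 5/1 ≈ 5.000
  cycle 0 → 1 → 0: weight = 4, length = 2, mean = 4/2 ≈ 2.000
  cycle 0 → 2 → 0: weight = 11, length = 2, mean = 11/2 ≈ 5.500
  cycle 1 → 0 → 1: weight = 4, length = 2, mean = 4/2 ≈ 2.000
Minimum mean = 2.000, attained e.g. along the cycle 0 → 1 → 0 with weight 4 and length 2. So λ(A) = 4/2 = 2.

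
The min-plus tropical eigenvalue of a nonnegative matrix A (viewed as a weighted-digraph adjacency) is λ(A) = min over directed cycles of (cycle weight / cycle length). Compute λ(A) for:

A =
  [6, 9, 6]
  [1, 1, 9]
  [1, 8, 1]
λ(A) = 1

Enumerate directed cycles and compute their means (weight / length). Sample:
  cycle 0 → 0: weight = 6, length = 1, mean = 6/1 ≈ 6.000
  cycle 1 → 1: weight = 1, length = 1, mean = 1/1 ≈ 1.000
  cycle 2 → 2: weight = 1, length = 1, mean = 1/1 ≈ 1.000
  cycle 0 → 1 → 0: weight = 10, length = 2, mean = 10/2 ≈ 5.000
  cycle 0 → 2 → 0: weight = 7, length = 2, mean = 7/2 ≈ 3.500
  cycle 1 → 0 → 1: weight = 10, length = 2, mean = 10/2 ≈ 5.000
Minimum mean = 1.000, attained e.g. along the cycle 1 → 1 with weight 1 and length 1. So λ(A) = 1/1 = 1.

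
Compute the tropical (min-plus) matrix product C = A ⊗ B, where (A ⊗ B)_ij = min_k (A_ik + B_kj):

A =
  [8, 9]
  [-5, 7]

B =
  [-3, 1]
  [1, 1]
A ⊗ B =
  [5, 9]
  [-8, -4]

Apply the min-plus product entry-by-entry:
  C[0][0] = min over k of (A[0][0] + B[0][0] = 8 + -3 = 5, A[0][1] + B[1][0] = 9 + 1 = 10) = 5 (attained at k = 0)
  C[0][1] = min over k of (A[0][0] + B[0][1] = 8 + 1 = 9, A[0][1] + B[1][1] = 9 + 1 = 10) = 9 (attained at k = 0)
  C[1][0] = min over k of (A[1][0] + B[0][0] = -5 + -3 = -8, A[1][1] + B[1][0] = 7 + 1 = 8) = -8 (attained at k = 0)
  C[1][1] = min over k of (A[1][0] + B[0][1] = -5 + 1 = -4, A[1][1] + B[1][1] = 7 + 1 = 8) = -4 (attained at k = 0)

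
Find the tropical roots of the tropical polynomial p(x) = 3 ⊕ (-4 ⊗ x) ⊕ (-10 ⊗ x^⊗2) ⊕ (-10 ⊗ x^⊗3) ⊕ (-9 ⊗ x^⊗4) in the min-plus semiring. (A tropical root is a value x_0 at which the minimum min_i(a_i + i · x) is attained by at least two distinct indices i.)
Roots: {-1, 0, 6, 7}

Each tropical root is a break point of the lower envelope of the lines y = a_i + i · x (there are 5 lines, with slopes 0, 1, ..., 4). Only the lines that attain the minimum somewhere contribute to roots; other lines are dominated. Here the surviving (envelope) indices are i = 4, i = 3, i = 2, i = 1, i = 0.
Intersections between consecutive envelope lines give the roots: for adjacent envelope indices i < j the intersection is x = (a_i − a_j) / (j − i). Reading off the sorted break points: {-1, 0, 6, 7}.
Verification: at each break x_0, at least two indices attain the minimum of min_i(a_i + i · x_0).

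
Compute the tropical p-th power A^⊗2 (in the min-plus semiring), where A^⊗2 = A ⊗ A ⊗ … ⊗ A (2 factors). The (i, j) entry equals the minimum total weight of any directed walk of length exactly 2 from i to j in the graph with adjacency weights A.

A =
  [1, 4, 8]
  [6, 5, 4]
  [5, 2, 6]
A^⊗2 =
  [2, 5, 8]
  [7, 6, 9]
  [6, 7, 6]

Each entry (A^⊗2)_ij equals the minimum over all length-2 walks i = v_0 → v_1 → … → v_2 = j of Σ_t A[v_t][v_{t+1}]. For example, for (i, j) = (0, 2) we minimise over 3 possible intermediate vertex sequences; the minimum is 8, attained along the walk 0 → 1 → 2.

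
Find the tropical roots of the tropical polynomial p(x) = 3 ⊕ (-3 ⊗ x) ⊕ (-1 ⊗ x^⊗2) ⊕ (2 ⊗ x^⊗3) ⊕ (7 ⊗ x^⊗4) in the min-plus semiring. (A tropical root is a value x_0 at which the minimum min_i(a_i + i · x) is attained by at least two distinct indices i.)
Roots: {-5, -3, -2, 6}

Each tropical root is a break point of the lower envelope of the lines y = a_i + i · x (there are 5 lines, with slopes 0, 1, ..., 4). Only the lines that attain the minimum somewhere contribute to roots; other lines are dominated. Here the surviving (envelope) indices are i = 4, i = 3, i = 2, i = 1, i = 0.
Intersections between consecutive envelope lines give the roots: for adjacent envelope indices i < j the intersection is x = (a_i − a_j) / (j − i). Reading off the sorted break points: {-5, -3, -2, 6}.
Verification: at each break x_0, at least two indices attain the minimum of min_i(a_i + i · x_0).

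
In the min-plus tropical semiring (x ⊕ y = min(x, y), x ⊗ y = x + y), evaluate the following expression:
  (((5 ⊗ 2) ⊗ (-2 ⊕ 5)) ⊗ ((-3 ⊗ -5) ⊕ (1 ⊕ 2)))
(((5 ⊗ 2) ⊗ (-2 ⊕ 5)) ⊗ ((-3 ⊗ -5) ⊕ (1 ⊕ 2))) = -3

Expand innermost to outermost. Recall ⊕ takes the minimum of its arguments and ⊗ takes their sum. Working out the expression (((5 ⊗ 2) ⊗ (-2 ⊕ 5)) ⊗ ((-3 ⊗ -5) ⊕ (1 ⊕ 2))) gives -3.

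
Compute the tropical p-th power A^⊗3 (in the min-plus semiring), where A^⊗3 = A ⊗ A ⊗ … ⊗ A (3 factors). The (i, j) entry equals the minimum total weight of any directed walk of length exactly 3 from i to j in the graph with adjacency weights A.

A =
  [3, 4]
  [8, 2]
A^⊗3 =
  [9, 8]
  [12, 6]

Each entry (A^⊗3)_ij equals the minimum over all length-3 walks i = v_0 → v_1 → … → v_3 = j of Σ_t A[v_t][v_{t+1}]. For example, for (i, j) = (0, 1) we minimise over 4 possible intermediate vertex sequences; the minimum is 8, attained along the walk 0 → 1 → 1 → 1.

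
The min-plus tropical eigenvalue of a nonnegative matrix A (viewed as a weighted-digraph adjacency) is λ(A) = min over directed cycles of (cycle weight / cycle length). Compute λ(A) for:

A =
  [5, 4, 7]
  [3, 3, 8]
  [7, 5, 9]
λ(A) = 3

Enumerate directed cycles and compute their means (weight / length). Sample:
  cycle 0 → 0: weight = 5, length = 1, mean = 5/1 ≈ 5.000
  cycle 1 → 1: weight = 3, length = 1, mean = 3/1 ≈ 3.000
  cycle 2 → 2: weight = 9, length = 1, mean = 9/1 ≈ 9.000
  cycle 0 → 1 → 0: weight = 7, length = 2, mean = 7/2 ≈ 3.500
  cycle 0 → 2 → 0: weight = 14, length = 2, mean = 14/2 ≈ 7.000
  cycle 1 → 0 → 1: weight = 7, length = 2, mean = 7/2 ≈ 3.500
Minimum mean = 3.000, attained e.g. along the cycle 1 → 1 with weight 3 and length 1. So λ(A) = 3/1 = 3.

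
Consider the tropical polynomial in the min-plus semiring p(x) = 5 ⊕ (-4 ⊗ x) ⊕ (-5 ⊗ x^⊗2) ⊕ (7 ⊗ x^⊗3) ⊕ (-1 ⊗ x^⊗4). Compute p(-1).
p(-1) = -7

A tropical monomial a ⊗ x^⊗i evaluates to a + i · x. Evaluating each term at x = -1:
  Term 0 contributes 5 + 0 · -1 = 5
  Term 1 contributes -4 + 1 · -1 = -5
  Term 2 contributes -5 + 2 · -1 = -7
  Term 3 contributes 7 + 3 · -1 = 4
  Term 4 contributes -1 + 4 · -1 = -5
p(-1) = ⊕ of these = min[5, -5, -7, 4, -5] = -7.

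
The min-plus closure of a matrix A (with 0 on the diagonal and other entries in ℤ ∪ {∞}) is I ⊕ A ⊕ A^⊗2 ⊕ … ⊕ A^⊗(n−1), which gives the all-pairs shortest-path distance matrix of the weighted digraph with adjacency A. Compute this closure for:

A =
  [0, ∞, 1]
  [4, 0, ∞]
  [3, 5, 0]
Closure =
  [0, 6, 1]
  [4, 0, 5]
  [3, 5, 0]

This is the Floyd-Warshall all-pairs shortest-path computation. For each intermediate vertex k = 0, 1, …, 2, update dist[i][j] ← min(dist[i][j], dist[i][k] + dist[k][j]). The final matrix gives, for each (i, j), the minimum total weight of any directed path from i to j (possibly empty when i = j).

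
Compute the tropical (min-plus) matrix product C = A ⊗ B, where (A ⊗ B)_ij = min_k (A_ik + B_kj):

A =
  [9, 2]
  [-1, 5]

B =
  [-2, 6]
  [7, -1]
A ⊗ B =
  [7, 1]
  [-3, 4]

Apply the min-plus product entry-by-entry:
  C[0][0] = min over k of (A[0][0] + B[0][0] = 9 + -2 = 7, A[0][1] + B[1][0] = 2 + 7 = 9) = 7 (attained at k = 0)
  C[0][1] = min over k of (A[0][0] + B[0][1] = 9 + 6 = 15, A[0][1] + B[1][1] = 2 + -1 = 1) = 1 (attained at k = 1)
  C[1][0] = min over k of (A[1][0] + B[0][0] = -1 + -2 = -3, A[1][1] + B[1][0] = 5 + 7 = 12) = -3 (attained at k = 0)
  C[1][1] = min over k of (A[1][0] + B[0][1] = -1 + 6 = 5, A[1][1] + B[1][1] = 5 + -1 = 4) = 4 (attained at k = 1)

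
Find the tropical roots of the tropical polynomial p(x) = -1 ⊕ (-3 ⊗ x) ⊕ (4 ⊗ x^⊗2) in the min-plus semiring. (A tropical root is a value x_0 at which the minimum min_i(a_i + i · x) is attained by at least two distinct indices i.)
Roots: {-7, 2}

Each tropical root is a break point of the lower envelope of the lines y = a_i + i · x (there are 3 lines, with slopes 0, 1, ..., 2). Only the lines that attain the minimum somewhere contribute to roots; other lines are dominated. Here the surviving (envelope) indices are i = 2, i = 1, i = 0.
Intersections between consecutive envelope lines give the roots: for adjacent envelope indices i < j the intersection is x = (a_i − a_j) / (j − i). Reading off the sorted break points: {-7, 2}.
Verification: at each break x_0, at least two indices attain the minimum of min_i(a_i + i · x_0).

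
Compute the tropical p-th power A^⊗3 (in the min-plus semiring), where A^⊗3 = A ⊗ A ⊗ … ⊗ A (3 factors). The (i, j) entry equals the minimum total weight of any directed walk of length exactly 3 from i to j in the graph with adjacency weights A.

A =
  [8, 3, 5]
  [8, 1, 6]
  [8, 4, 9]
A^⊗3 =
  [12, 5, 10]
  [10, 3, 8]
  [13, 6, 11]

Each entry (A^⊗3)_ij equals the minimum over all length-3 walks i = v_0 → v_1 → … → v_3 = j of Σ_t A[v_t][v_{t+1}]. For example, for (i, j) = (0, 2) we minimise over 9 possible intermediate vertex sequences; the minimum is 10, attained along the walk 0 → 1 → 1 → 2.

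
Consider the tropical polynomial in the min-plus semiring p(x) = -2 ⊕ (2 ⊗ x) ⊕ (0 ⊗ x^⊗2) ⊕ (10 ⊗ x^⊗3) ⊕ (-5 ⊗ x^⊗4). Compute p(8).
p(8) = -2

A tropical monomial a ⊗ x^⊗i evaluates to a + i · x. Evaluating each term at x = 8:
  Term 0 contributes -2 + 0 · 8 = -2
  Term 1 contributes 2 + 1 · 8 = 10
  Term 2 contributes 0 + 2 · 8 = 16
  Term 3 contributes 10 + 3 · 8 = 34
  Term 4 contributes -5 + 4 · 8 = 27
p(8) = ⊕ of these = min[-2, 10, 16, 34, 27] = -2.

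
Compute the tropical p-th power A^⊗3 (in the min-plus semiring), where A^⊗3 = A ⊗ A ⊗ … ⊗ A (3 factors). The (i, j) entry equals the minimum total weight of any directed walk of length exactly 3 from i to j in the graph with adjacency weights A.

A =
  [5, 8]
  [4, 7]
A^⊗3 =
  [15, 18]
  [14, 17]

Each entry (A^⊗3)_ij equals the minimum over all length-3 walks i = v_0 → v_1 → … → v_3 = j of Σ_t A[v_t][v_{t+1}]. For example, for (i, j) = (0, 1) we minimise over 4 possible intermediate vertex sequences; the minimum is 18, attained along the walk 0 → 0 → 0 → 1.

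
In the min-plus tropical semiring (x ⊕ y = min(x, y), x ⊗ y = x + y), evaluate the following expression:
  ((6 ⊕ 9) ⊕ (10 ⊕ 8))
((6 ⊕ 9) ⊕ (10 ⊕ 8)) = 6

Expand innermost to outermost. Recall ⊕ takes the minimum of its arguments and ⊗ takes their sum. Working out the expression ((6 ⊕ 9) ⊕ (10 ⊕ 8)) gives 6.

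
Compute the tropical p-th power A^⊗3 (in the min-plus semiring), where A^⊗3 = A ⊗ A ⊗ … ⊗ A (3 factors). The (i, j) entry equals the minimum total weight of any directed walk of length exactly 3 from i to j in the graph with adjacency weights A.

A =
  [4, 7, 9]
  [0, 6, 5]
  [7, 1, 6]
A^⊗3 =
  [10, 13, 15]
  [6, 10, 11]
  [5, 7, 10]

Each entry (A^⊗3)_ij equals the minimum over all length-3 walks i = v_0 → v_1 → … → v_3 = j of Σ_t A[v_t][v_{t+1}]. For example, for (i, j) = (0, 2) we minimise over 9 possible intermediate vertex sequences; the minimum is 15, attained along the walk 0 → 2 → 1 → 2.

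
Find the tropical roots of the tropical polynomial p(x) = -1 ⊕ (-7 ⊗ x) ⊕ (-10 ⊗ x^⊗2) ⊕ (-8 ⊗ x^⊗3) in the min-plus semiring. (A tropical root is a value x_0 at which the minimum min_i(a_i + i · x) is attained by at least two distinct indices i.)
Roots: {-2, 3, 6}

Each tropical root is a break point of the lower envelope of the lines y = a_i + i · x (there are 4 lines, with slopes 0, 1, ..., 3). Only the lines that attain the minimum somewhere contribute to roots; other lines are dominated. Here the surviving (envelope) indices are i = 3, i = 2, i = 1, i = 0.
Intersections between consecutive envelope lines give the roots: for adjacent envelope indices i < j the intersection is x = (a_i − a_j) / (j − i). Reading off the sorted break points: {-2, 3, 6}.
Verification: at each break x_0, at least two indices attain the minimum of min_i(a_i + i · x_0).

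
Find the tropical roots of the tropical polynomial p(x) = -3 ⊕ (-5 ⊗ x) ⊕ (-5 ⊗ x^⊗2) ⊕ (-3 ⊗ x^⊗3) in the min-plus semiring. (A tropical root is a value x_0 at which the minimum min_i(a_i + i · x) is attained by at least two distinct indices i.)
Roots: {-2, 0, 2}

Each tropical root is a break point of the lower envelope of the lines y = a_i + i · x (there are 4 lines, with slopes 0, 1, ..., 3). Only the lines that attain the minimum somewhere contribute to roots; other lines are dominated. Here the surviving (envelope) indices are i = 3, i = 2, i = 1, i = 0.
Intersections between consecutive envelope lines give the roots: for adjacent envelope indices i < j the intersection is x = (a_i − a_j) / (j − i). Reading off the sorted break points: {-2, 0, 2}.
Verification: at each break x_0, at least two indices attain the minimum of min_i(a_i + i · x_0).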